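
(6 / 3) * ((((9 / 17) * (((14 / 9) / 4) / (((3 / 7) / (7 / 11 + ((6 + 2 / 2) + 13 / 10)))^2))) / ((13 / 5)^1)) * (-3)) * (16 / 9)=-1325748508 / 3610035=-367.24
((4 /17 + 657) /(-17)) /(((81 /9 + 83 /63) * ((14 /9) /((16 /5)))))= -3620052 /469625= -7.71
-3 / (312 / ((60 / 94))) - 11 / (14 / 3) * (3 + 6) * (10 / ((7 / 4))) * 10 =-145174335 / 119756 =-1212.25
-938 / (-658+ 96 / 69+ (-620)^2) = -10787 / 4413049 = -0.00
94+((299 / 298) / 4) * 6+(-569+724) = 149301 / 596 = 250.51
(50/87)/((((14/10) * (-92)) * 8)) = -125/224112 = -0.00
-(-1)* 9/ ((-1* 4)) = -9/ 4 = -2.25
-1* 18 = -18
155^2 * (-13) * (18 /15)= -374790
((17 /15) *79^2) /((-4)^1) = -106097 /60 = -1768.28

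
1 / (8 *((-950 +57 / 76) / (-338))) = 169 / 3797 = 0.04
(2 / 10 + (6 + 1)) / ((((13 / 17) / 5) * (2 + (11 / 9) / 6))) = 21.36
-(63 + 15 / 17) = -1086 / 17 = -63.88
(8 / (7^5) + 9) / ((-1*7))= -151271 / 117649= -1.29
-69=-69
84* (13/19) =1092/19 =57.47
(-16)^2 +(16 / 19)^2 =92672 / 361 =256.71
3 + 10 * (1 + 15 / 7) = 241 / 7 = 34.43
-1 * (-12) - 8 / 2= 8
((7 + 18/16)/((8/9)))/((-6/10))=-975/64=-15.23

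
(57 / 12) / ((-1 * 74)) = -19 / 296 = -0.06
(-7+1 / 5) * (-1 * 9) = 306 / 5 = 61.20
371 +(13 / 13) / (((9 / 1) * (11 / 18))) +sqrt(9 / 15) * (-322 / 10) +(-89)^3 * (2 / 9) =-15472571 / 99 - 161 * sqrt(15) / 25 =-156313.54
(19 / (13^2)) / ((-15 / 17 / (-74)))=23902 / 2535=9.43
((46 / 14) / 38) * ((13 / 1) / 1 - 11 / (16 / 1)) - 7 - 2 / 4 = -27389 / 4256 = -6.44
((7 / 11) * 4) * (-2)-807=-8933 / 11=-812.09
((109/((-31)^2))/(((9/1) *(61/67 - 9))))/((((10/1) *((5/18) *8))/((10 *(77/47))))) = -562331/489610280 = -0.00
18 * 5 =90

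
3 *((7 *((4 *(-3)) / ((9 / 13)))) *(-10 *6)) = 21840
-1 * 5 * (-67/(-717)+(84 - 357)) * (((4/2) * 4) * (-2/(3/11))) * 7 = -1205351840/2151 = -560368.13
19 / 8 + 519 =4171 / 8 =521.38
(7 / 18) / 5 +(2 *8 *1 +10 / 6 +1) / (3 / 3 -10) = -539 / 270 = -2.00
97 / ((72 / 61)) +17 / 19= 113647 / 1368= 83.08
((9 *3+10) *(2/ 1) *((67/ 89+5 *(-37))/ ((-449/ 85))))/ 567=11460380/ 2517543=4.55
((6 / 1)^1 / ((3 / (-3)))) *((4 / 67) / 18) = -4 / 201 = -0.02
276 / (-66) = -46 / 11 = -4.18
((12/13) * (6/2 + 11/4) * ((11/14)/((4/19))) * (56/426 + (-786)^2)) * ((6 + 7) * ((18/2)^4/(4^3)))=259387453264797/15904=16309573268.66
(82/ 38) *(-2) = -82/ 19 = -4.32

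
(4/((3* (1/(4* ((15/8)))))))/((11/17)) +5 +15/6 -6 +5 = 483/22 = 21.95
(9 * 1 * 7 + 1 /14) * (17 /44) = 15011 /616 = 24.37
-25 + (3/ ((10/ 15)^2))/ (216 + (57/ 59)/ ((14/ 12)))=-993761/ 39800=-24.97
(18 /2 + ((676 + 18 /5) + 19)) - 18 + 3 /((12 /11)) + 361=21067 /20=1053.35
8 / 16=1 / 2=0.50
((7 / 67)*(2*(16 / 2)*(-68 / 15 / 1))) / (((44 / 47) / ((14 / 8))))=-156604 / 11055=-14.17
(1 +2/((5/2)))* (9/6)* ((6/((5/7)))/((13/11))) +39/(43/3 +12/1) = 530748/25675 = 20.67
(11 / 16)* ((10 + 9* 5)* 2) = 605 / 8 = 75.62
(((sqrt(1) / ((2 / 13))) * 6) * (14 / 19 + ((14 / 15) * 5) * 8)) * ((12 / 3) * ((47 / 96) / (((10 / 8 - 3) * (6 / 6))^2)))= 378820 / 399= 949.42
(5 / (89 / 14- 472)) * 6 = -140 / 2173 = -0.06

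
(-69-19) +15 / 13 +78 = -115 / 13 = -8.85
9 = 9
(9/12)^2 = 9/16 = 0.56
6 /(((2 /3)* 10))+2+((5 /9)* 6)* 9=329 /10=32.90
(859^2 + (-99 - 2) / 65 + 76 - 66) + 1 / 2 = 95925693 / 130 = 737889.95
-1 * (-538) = 538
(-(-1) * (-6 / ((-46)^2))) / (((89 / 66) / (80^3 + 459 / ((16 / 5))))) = -811235205 / 753296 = -1076.91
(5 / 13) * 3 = 15 / 13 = 1.15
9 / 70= 0.13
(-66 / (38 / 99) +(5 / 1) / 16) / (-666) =0.26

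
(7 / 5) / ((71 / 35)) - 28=-1939 / 71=-27.31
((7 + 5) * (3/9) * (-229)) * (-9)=8244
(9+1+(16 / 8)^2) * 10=140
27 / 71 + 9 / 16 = 1071 / 1136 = 0.94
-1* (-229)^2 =-52441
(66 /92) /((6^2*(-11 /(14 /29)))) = -7 /8004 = -0.00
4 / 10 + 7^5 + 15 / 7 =588334 / 35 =16809.54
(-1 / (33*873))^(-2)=829958481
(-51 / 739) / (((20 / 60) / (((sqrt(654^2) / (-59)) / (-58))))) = -50031 / 1264429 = -0.04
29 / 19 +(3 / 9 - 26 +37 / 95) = -6769 / 285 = -23.75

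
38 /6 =19 /3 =6.33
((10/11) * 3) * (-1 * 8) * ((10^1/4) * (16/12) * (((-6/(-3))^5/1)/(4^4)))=-100/11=-9.09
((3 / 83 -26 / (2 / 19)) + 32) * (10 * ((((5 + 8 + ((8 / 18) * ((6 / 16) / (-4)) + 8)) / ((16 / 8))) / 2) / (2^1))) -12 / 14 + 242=-150329213 / 27888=-5390.46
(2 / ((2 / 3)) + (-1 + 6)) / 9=8 / 9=0.89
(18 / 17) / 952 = 9 / 8092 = 0.00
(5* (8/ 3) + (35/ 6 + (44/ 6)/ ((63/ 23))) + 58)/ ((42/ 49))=30181/ 324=93.15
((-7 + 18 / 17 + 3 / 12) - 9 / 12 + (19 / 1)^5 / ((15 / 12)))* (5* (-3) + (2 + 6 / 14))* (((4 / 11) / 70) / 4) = -673496738 / 20825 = -32340.78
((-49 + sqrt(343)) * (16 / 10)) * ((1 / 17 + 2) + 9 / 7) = -22288 / 85 + 3184 * sqrt(7) / 85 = -163.11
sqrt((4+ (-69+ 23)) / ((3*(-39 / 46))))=2*sqrt(6279) / 39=4.06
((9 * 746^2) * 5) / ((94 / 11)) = 137737710 / 47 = 2930589.57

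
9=9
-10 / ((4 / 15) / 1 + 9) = -150 / 139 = -1.08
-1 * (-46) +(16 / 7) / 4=326 / 7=46.57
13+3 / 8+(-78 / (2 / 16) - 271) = -7053 / 8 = -881.62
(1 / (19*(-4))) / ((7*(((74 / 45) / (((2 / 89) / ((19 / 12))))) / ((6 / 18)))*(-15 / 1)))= 3 / 8321411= 0.00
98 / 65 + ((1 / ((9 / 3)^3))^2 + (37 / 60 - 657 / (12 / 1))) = -2493601 / 47385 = -52.62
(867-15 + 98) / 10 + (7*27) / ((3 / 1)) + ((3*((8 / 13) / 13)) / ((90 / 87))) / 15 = 158.01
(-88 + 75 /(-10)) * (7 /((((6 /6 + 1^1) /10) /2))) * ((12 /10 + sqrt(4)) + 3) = -41447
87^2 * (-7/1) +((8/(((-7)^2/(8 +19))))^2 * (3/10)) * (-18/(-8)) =-635903451/12005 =-52969.88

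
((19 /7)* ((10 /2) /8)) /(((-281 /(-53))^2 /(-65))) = -17345575 /4421816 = -3.92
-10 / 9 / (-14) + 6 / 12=73 / 126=0.58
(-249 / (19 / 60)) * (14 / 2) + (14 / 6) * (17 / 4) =-1252699 / 228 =-5494.29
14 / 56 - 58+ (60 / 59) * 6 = -12189 / 236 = -51.65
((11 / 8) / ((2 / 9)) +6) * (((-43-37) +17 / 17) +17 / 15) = -949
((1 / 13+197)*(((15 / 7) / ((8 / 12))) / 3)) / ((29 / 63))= 172935 / 377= 458.71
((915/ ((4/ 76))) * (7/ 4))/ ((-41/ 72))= -2190510/ 41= -53427.07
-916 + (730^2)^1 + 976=532960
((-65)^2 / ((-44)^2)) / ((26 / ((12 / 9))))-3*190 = -1654955 / 2904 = -569.89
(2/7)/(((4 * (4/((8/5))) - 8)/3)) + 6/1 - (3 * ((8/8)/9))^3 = 1208/189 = 6.39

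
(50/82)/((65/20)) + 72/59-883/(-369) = 1075745/283023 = 3.80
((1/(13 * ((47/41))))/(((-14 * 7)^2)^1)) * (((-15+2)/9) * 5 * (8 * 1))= -410/1015623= -0.00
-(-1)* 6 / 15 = 2 / 5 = 0.40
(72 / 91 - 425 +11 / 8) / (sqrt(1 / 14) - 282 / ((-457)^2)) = -13426594309558223 *sqrt(14) / 31753024186520 - 9064682127507 / 1134036578090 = -1590.13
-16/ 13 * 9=-144/ 13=-11.08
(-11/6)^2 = 121/36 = 3.36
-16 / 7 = -2.29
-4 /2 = -2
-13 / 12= -1.08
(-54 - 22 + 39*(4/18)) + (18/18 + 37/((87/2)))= -1899/29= -65.48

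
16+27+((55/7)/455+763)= 513433/637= 806.02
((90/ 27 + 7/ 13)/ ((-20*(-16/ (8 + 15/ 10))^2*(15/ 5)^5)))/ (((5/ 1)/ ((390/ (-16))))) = 54511/ 39813120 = 0.00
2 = 2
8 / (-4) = -2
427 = 427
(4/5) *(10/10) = 4/5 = 0.80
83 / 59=1.41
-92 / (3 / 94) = -8648 / 3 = -2882.67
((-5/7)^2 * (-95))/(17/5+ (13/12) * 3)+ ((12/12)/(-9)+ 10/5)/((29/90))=-14190/9947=-1.43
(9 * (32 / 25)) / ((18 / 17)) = 272 / 25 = 10.88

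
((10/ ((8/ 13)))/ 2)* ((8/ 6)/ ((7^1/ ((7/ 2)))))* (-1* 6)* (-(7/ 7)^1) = 65/ 2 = 32.50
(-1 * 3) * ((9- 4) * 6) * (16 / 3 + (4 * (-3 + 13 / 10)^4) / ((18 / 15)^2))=-102721 / 40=-2568.02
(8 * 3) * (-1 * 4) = -96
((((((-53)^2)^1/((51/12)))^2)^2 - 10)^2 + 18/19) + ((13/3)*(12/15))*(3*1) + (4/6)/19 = 72400023005953801447645248153892864/1988090870685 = 36416858038791885650112.57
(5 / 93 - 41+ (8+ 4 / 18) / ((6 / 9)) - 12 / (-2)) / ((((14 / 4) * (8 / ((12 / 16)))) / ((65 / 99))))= -45565 / 114576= -0.40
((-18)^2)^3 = 34012224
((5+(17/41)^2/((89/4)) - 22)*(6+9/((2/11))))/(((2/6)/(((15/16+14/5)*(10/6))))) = -84372976233/4787488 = -17623.64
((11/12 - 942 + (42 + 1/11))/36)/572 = -118667/2718144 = -0.04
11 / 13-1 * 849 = -11026 / 13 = -848.15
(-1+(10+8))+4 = 21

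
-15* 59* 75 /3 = -22125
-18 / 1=-18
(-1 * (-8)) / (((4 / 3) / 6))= 36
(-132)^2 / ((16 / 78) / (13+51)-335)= -5436288 / 104519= -52.01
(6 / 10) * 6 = 18 / 5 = 3.60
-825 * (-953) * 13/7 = 10220925/7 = 1460132.14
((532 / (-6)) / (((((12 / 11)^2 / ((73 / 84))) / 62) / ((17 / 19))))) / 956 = -4654991 / 1238976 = -3.76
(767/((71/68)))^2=2720248336/5041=539624.74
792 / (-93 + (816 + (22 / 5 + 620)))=3960 / 6737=0.59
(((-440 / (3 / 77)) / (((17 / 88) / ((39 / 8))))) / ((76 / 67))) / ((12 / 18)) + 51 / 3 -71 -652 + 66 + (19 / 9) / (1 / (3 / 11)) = -4023793588 / 10659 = -377501.98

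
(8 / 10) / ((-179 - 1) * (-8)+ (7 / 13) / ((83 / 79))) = 4316 / 7771565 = 0.00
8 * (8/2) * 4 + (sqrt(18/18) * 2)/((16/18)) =521/4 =130.25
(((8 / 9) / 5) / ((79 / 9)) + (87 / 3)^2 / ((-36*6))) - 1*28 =-2719427 / 85320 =-31.87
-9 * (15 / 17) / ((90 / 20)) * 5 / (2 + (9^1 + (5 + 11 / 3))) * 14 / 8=-0.79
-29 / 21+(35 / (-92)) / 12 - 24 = -65463 / 2576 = -25.41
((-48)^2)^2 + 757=5309173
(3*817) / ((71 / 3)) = 7353 / 71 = 103.56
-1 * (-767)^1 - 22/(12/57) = 1325/2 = 662.50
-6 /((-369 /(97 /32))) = 97 /1968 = 0.05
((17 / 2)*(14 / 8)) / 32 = 119 / 256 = 0.46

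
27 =27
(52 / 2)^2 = 676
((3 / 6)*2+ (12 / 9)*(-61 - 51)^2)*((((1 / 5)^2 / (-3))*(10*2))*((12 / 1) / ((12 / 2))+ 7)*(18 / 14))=-1806444 / 35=-51612.69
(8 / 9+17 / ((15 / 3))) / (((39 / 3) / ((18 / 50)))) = 193 / 1625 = 0.12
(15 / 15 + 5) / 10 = 3 / 5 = 0.60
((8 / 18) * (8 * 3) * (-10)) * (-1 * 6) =640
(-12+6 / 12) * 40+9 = -451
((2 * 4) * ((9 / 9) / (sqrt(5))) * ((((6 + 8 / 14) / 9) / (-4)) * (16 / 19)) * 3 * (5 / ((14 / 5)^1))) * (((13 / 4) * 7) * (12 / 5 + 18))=-81328 * sqrt(5) / 133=-1367.33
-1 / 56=-0.02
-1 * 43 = -43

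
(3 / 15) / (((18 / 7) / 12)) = 14 / 15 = 0.93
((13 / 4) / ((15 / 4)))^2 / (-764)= -169 / 171900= -0.00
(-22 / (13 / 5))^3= -1331000 / 2197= -605.83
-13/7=-1.86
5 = 5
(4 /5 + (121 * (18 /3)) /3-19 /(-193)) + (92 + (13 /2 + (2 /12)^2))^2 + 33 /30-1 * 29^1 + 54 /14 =86902033667 /8754480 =9926.58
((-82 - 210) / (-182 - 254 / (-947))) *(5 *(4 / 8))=69131 / 17210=4.02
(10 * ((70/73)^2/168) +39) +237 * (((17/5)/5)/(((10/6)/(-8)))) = -1467832952/1998375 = -734.51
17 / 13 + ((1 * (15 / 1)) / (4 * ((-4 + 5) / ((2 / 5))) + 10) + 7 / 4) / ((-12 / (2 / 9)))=1771 / 1404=1.26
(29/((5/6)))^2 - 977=234.04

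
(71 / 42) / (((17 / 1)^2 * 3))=71 / 36414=0.00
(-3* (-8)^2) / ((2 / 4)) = -384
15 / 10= 3 / 2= 1.50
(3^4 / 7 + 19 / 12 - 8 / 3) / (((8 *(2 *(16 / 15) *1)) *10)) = 881 / 14336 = 0.06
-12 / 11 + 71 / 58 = 85 / 638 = 0.13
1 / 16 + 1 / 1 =1.06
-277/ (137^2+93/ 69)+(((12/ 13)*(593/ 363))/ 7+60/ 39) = 1181026705/ 679092414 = 1.74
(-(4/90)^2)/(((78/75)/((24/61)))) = -16/21411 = -0.00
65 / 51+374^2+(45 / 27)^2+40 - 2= 21407462 / 153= 139918.05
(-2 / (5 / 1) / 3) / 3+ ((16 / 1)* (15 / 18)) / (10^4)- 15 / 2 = -7.54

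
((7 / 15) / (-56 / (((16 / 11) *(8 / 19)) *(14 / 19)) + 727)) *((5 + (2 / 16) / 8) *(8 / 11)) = 2996 / 1061115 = 0.00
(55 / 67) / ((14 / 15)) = 825 / 938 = 0.88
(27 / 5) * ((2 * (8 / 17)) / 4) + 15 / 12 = 857 / 340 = 2.52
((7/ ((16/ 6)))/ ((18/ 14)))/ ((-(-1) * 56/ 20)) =35/ 48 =0.73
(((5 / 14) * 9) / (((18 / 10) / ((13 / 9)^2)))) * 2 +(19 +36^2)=749830 / 567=1322.45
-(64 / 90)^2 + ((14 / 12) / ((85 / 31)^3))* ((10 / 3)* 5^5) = 5860072213 / 9948825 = 589.02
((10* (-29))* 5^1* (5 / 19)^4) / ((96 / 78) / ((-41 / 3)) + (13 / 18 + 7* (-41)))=0.02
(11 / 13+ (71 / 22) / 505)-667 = -96211677 / 144430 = -666.15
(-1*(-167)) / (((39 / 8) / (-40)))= -1370.26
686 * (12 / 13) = 8232 / 13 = 633.23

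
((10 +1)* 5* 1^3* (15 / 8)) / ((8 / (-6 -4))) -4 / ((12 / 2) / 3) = -4189 / 32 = -130.91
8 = 8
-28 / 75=-0.37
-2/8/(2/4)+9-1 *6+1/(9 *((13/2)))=589/234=2.52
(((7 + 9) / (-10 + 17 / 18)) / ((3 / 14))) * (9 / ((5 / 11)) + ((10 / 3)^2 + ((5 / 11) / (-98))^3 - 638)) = 273785893437704 / 54694936065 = 5005.69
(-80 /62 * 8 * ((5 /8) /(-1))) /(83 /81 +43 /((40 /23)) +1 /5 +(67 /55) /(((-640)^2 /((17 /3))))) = 364953600000 /1467918111743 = 0.25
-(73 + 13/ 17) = -73.76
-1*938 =-938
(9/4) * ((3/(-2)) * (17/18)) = -51/16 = -3.19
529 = 529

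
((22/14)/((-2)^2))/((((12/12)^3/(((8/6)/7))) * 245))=11/36015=0.00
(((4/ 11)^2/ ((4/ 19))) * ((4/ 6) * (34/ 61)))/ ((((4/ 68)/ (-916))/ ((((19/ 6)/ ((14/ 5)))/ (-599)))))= 1911307280/ 278536797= 6.86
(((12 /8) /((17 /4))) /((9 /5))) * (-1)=-10 /51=-0.20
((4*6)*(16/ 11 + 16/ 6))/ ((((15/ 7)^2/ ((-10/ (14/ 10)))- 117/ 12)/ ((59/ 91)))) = -256768/ 41613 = -6.17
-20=-20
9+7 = 16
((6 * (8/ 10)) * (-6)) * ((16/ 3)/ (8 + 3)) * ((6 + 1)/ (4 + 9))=-7.52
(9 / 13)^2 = 81 / 169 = 0.48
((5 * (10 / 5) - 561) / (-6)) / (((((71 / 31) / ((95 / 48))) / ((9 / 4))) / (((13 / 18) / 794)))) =21095035 / 129885696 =0.16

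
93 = 93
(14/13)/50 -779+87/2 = -478061/650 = -735.48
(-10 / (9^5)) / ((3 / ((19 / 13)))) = -190 / 2302911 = -0.00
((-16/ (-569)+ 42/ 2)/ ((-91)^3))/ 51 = -11965/ 21867876849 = -0.00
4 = 4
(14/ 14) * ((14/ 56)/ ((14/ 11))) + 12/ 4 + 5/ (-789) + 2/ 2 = 185135/ 44184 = 4.19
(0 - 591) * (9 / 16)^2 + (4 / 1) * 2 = -45823 / 256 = -179.00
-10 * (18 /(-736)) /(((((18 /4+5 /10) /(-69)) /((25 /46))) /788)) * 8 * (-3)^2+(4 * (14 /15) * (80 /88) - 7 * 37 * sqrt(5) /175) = -78984574 /759 - 37 * sqrt(5) /25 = -104067.31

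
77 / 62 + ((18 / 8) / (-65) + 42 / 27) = 200419 / 72540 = 2.76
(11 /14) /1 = 11 /14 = 0.79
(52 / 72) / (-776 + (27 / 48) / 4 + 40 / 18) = -416 / 445615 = -0.00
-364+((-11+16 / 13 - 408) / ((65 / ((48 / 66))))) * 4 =-3557172 / 9295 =-382.70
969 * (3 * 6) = 17442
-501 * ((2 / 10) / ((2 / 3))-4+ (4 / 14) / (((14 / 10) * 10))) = 903303 / 490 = 1843.48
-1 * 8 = -8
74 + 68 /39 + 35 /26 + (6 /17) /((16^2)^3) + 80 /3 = 577056538741 /5561647104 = 103.76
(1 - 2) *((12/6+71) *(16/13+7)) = -7811/13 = -600.85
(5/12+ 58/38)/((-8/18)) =-1329/304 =-4.37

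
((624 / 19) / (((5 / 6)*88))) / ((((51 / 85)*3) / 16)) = 832 / 209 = 3.98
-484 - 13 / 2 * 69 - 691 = -3247 / 2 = -1623.50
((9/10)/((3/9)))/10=27/100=0.27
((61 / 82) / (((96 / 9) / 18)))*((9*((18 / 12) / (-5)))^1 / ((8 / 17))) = -755973 / 104960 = -7.20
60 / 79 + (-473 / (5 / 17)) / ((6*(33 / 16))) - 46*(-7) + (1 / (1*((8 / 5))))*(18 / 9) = 2759447 / 14220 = 194.05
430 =430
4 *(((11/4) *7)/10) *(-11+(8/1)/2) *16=-4312/5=-862.40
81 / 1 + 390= 471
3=3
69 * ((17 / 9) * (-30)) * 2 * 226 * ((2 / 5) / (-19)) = 706928 / 19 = 37206.74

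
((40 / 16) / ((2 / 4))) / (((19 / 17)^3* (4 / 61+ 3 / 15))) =7492325 / 555579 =13.49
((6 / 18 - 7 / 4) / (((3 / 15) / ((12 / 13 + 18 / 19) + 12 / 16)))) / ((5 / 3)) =-11.14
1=1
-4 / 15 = -0.27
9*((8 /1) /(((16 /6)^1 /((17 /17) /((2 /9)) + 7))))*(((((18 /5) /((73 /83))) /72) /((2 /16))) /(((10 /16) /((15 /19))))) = 1237032 /6935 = 178.38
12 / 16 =3 / 4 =0.75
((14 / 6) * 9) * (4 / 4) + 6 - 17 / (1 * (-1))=44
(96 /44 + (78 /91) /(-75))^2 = 17455684 /3705625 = 4.71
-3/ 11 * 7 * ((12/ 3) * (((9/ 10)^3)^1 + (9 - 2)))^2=-1254486261/ 687500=-1824.71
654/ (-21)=-218/ 7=-31.14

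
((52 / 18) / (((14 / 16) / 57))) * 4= 15808 / 21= 752.76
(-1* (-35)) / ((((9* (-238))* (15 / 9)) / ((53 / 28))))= -0.02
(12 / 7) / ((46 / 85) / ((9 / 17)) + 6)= 135 / 553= 0.24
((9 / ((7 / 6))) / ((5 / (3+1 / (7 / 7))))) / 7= 216 / 245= 0.88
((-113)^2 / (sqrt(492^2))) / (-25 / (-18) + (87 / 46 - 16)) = -881061 / 431812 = -2.04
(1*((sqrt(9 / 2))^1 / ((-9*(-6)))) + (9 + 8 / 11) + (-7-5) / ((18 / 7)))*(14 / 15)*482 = 1687*sqrt(2) / 135 + 1126916 / 495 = 2294.27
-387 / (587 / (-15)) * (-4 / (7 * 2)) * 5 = -58050 / 4109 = -14.13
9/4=2.25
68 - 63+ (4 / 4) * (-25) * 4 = -95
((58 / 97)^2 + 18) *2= 345452 / 9409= 36.72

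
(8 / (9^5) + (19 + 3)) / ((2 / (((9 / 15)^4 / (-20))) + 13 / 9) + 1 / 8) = -10392688 / 145058607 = -0.07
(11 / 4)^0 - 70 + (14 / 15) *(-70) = -403 / 3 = -134.33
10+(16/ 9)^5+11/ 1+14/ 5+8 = 14631671/ 295245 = 49.56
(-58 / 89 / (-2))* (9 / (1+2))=87 / 89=0.98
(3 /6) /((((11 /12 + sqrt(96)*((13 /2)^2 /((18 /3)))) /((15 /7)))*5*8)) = -99 /19189604 + 1521*sqrt(6) /9594802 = 0.00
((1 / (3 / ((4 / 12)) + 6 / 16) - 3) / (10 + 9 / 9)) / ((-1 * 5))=217 / 4125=0.05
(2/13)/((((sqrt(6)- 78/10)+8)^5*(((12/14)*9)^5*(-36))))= 5987546271875/7890708476276543496384- 6303938046875*sqrt(6)/7890708476276543496384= -0.00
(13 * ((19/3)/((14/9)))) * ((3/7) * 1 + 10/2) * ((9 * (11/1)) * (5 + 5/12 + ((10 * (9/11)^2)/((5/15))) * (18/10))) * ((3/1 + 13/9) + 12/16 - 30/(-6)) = 103947842843/8624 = 12053321.29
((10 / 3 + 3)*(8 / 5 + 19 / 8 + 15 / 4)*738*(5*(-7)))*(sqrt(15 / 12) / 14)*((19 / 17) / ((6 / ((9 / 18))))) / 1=-4573509*sqrt(5) / 1088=-9399.52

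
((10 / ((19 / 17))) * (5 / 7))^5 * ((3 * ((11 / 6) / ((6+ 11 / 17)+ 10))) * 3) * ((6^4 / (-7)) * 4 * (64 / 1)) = -41292622039680000000000 / 82440891664033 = -500875490.38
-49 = -49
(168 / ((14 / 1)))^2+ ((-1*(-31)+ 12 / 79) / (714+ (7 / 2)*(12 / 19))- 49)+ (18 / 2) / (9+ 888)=30553489997 / 321434568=95.05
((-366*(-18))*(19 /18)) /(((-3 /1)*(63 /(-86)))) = 199348 /63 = 3164.25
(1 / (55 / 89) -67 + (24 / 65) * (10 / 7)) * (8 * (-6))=15580608 / 5005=3113.01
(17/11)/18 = 17/198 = 0.09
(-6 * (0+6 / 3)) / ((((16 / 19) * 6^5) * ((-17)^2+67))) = -19 / 3691008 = -0.00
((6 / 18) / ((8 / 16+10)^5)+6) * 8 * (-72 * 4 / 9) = -18819545600 / 12252303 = -1536.00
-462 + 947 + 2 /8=485.25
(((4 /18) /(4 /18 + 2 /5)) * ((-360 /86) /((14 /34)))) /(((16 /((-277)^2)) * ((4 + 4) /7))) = -293488425 /19264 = -15235.07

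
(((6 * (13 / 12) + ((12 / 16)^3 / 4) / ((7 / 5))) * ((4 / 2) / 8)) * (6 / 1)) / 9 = 11783 / 10752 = 1.10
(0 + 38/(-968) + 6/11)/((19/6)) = 735/4598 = 0.16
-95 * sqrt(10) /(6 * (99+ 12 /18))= -95 * sqrt(10) /598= -0.50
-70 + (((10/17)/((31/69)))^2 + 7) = -17020827/277729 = -61.29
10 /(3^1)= 10 /3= 3.33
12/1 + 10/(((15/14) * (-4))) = 29/3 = 9.67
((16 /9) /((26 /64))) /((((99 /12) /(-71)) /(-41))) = 5961728 /3861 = 1544.09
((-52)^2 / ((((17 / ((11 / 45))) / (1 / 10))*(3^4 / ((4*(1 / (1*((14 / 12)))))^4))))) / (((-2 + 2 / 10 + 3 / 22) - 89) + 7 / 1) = -0.08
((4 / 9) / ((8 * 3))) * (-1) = -1 / 54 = -0.02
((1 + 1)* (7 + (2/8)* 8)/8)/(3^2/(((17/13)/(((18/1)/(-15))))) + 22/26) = -9945/32764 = -0.30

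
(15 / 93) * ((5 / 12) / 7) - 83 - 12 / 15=-1090951 / 13020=-83.79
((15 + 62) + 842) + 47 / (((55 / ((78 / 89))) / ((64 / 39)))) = 4504521 / 4895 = 920.23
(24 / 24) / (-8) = -1 / 8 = -0.12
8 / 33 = 0.24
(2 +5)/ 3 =7/ 3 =2.33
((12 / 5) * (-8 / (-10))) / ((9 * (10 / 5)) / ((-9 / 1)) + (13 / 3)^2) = 432 / 3775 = 0.11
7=7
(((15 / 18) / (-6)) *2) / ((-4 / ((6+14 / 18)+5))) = 265 / 324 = 0.82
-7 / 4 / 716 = -7 / 2864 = -0.00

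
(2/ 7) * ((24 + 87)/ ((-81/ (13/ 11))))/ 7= -962/ 14553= -0.07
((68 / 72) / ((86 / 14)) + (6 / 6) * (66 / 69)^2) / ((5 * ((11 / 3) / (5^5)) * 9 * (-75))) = -10939175 / 40535154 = -0.27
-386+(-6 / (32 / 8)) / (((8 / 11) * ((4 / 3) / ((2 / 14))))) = -173027 / 448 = -386.22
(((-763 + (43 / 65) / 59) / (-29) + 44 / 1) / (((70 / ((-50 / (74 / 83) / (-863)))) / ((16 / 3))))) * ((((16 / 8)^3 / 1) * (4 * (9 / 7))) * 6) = 2990685662208 / 34801820417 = 85.93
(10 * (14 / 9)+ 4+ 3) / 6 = 203 / 54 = 3.76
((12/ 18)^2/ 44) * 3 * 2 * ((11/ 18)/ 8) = 1/ 216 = 0.00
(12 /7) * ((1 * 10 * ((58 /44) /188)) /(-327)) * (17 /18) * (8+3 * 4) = -24650 /3550239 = -0.01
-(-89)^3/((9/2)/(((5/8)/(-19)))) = -3524845/684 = -5153.28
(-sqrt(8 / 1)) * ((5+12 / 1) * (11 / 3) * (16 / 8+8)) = -3740 * sqrt(2) / 3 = -1763.05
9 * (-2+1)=-9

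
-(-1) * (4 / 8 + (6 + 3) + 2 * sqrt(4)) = 27 / 2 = 13.50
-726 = -726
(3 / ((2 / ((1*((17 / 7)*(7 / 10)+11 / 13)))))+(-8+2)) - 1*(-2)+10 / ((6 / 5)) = 6359 / 780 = 8.15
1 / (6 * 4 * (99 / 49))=49 / 2376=0.02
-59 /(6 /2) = -59 /3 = -19.67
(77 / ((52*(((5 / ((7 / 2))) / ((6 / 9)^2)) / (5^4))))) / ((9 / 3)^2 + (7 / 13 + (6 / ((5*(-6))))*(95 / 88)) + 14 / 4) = 22.45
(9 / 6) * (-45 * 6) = -405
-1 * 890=-890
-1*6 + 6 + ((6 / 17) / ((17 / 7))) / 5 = 42 / 1445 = 0.03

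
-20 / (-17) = 20 / 17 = 1.18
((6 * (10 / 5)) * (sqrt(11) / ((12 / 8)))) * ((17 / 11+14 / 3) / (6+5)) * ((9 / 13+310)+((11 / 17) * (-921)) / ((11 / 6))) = -5207000 * sqrt(11) / 80223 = -215.27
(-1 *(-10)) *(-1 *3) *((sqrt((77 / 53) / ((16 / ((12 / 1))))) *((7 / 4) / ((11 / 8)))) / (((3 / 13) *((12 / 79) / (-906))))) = 5427695 *sqrt(12243) / 583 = 1030127.08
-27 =-27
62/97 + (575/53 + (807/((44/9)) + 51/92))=460726371/2601346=177.11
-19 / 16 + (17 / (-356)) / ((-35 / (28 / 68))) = -1.19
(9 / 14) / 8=9 / 112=0.08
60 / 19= 3.16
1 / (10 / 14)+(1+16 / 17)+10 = 1134 / 85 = 13.34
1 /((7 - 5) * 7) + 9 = 127 /14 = 9.07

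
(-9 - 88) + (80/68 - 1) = -1646/17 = -96.82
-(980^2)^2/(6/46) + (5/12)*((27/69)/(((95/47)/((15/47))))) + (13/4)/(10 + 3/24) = -1001238016625230907/141588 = -7071489226666.32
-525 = -525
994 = 994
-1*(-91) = 91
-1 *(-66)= 66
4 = 4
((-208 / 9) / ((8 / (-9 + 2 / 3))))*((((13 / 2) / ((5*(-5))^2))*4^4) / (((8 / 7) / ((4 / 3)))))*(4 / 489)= 605696 / 990225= 0.61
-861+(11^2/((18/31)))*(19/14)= -145703/252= -578.19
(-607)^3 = -223648543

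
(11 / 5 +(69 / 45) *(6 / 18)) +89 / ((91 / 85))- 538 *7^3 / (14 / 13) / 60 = -45373261 / 16380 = -2770.04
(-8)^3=-512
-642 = -642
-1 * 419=-419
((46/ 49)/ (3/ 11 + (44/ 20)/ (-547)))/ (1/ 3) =10.48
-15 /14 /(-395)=3 /1106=0.00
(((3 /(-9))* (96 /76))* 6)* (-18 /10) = 432 /95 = 4.55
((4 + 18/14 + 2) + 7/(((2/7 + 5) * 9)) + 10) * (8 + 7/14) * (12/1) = 1381624/777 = 1778.15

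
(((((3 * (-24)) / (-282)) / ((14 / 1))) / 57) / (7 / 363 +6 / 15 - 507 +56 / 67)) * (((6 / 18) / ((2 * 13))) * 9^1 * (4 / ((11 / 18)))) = -596970 / 1249441134851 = -0.00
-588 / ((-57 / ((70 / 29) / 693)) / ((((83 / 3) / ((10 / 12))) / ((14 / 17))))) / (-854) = -5644 / 3327489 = -0.00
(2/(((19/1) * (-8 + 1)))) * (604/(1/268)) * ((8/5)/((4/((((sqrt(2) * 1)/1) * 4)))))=-2589952 * sqrt(2)/665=-5507.89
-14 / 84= -1 / 6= -0.17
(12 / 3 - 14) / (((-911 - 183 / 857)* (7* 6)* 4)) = 857 / 13119288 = 0.00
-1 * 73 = -73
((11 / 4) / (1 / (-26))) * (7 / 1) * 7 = -7007 / 2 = -3503.50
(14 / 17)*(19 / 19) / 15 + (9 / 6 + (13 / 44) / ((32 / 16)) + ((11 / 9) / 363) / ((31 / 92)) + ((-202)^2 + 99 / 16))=40811.90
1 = 1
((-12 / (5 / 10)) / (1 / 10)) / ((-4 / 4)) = 240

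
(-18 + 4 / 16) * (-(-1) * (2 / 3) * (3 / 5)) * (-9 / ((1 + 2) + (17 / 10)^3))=63900 / 7913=8.08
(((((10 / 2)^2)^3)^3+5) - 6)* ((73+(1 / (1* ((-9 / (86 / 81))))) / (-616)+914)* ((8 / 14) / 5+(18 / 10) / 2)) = 39697404934605278759 / 10395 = 3818894173603201.42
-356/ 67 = -5.31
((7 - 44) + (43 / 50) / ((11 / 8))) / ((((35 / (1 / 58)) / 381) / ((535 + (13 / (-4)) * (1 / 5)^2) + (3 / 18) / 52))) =-757149072313 / 207350000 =-3651.55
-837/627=-279/209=-1.33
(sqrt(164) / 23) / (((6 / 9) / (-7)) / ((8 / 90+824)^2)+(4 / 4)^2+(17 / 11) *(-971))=-0.00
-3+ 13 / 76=-215 / 76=-2.83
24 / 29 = 0.83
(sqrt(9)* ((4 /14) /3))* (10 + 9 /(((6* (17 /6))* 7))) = 2398 /833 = 2.88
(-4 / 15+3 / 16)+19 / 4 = 1121 / 240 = 4.67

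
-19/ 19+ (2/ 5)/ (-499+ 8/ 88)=-13731/ 13720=-1.00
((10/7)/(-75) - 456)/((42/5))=-23941/441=-54.29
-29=-29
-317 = -317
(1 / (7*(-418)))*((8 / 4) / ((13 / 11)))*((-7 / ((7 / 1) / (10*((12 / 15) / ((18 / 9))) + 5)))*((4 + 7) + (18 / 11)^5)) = 1734219 / 14655641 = 0.12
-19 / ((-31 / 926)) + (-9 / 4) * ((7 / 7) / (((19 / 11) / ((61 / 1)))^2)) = -100211503 / 44764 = -2238.66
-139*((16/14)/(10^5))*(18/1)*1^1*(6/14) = -3753/306250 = -0.01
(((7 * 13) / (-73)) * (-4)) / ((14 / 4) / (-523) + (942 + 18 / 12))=190372 / 36021631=0.01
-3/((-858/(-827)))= -827/286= -2.89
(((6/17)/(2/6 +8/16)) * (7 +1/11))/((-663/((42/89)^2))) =-127008/125904295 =-0.00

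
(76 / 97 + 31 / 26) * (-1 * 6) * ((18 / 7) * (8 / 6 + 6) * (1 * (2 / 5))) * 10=-7893072 / 8827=-894.20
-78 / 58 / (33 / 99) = -117 / 29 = -4.03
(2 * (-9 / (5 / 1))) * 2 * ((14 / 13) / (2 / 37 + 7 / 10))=-4144 / 403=-10.28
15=15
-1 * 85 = -85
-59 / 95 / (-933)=59 / 88635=0.00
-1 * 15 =-15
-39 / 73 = -0.53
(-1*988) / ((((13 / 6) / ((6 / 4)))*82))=-342 / 41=-8.34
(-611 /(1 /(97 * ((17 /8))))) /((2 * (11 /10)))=-5037695 /88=-57246.53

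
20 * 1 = 20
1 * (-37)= -37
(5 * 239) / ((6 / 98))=58555 / 3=19518.33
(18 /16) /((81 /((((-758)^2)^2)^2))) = 13622714598418483461152 /9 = 1513634955379831495683.56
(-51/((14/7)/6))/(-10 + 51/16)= 2448/109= 22.46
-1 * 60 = -60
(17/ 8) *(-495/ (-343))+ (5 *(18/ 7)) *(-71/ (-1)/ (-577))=2350575/ 1583288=1.48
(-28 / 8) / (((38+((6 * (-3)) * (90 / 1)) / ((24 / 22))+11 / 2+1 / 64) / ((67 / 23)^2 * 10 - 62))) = 2708608 / 48802895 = 0.06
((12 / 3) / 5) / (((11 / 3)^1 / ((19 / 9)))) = 76 / 165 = 0.46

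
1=1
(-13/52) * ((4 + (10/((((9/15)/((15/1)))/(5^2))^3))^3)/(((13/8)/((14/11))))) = -407453626394271850585937500112/143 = -2849326058701201752349213000.00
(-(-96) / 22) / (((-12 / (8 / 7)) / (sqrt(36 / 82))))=-96 * sqrt(82) / 3157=-0.28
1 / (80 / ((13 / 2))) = 13 / 160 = 0.08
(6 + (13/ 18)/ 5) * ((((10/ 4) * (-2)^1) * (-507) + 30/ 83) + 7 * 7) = 59309803/ 3735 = 15879.47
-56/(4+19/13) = -728/71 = -10.25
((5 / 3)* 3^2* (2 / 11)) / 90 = 1 / 33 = 0.03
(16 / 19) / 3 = 16 / 57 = 0.28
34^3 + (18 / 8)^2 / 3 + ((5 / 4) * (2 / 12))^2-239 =39066.73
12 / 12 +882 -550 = 333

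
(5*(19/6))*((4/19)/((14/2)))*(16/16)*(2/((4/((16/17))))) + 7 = 7.22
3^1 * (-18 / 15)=-3.60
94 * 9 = 846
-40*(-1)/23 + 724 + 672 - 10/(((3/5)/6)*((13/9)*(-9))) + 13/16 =6727471/4784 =1406.24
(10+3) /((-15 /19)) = -247 /15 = -16.47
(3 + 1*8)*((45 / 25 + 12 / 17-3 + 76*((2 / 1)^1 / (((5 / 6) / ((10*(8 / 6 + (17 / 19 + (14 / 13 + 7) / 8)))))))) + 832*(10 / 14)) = 552995498 / 7735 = 71492.63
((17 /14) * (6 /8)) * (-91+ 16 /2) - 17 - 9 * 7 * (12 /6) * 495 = -3497905 /56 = -62462.59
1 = 1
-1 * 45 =-45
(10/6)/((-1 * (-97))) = 5/291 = 0.02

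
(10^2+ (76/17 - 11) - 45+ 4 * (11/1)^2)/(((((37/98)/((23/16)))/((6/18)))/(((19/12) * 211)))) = 10224557609/45288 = 225767.48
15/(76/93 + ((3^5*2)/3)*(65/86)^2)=5158710/32107973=0.16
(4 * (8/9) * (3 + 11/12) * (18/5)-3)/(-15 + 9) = -707/90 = -7.86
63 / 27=2.33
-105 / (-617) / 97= 105 / 59849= 0.00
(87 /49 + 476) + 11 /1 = 23950 /49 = 488.78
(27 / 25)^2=729 / 625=1.17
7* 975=6825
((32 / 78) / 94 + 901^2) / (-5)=-1488031241 / 9165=-162360.20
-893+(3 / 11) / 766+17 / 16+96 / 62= -1860599085 / 2089648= -890.39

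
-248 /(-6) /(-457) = -124 /1371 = -0.09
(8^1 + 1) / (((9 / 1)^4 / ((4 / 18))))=2 / 6561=0.00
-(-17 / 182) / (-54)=-17 / 9828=-0.00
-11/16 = -0.69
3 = 3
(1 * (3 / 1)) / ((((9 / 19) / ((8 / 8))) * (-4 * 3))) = -19 / 36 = -0.53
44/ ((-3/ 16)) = -704/ 3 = -234.67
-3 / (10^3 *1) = -3 / 1000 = -0.00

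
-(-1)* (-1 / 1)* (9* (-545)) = 4905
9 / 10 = 0.90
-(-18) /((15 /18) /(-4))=-432 /5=-86.40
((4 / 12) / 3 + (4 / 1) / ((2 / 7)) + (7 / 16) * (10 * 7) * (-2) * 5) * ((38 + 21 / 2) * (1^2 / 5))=-1020149 / 360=-2833.75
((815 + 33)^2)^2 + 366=517110563182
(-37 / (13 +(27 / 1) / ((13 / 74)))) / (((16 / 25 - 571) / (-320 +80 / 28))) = -8898500 / 72098257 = -0.12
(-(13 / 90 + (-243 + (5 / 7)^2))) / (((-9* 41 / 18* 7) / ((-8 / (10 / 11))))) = 47024692 / 3164175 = 14.86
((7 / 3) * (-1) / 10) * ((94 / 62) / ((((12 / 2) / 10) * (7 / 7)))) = -329 / 558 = -0.59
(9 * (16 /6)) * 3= 72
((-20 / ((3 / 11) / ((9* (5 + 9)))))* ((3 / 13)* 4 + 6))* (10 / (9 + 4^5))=-619.26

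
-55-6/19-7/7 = -1070/19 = -56.32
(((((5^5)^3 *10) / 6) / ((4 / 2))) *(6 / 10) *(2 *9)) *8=2197265625000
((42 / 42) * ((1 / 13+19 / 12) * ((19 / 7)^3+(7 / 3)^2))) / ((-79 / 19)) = -27606107 / 2717442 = -10.16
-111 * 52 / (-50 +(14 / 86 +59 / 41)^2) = 121.68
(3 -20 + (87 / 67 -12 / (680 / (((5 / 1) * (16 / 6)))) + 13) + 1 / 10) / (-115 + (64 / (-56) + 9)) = 226177 / 8542500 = 0.03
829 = 829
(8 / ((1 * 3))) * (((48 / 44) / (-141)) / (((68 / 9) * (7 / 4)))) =-96 / 61523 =-0.00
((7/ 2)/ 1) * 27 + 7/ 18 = 854/ 9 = 94.89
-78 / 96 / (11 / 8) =-13 / 22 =-0.59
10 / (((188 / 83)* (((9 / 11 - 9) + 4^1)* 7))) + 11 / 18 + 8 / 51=2858045 / 4631004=0.62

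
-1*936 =-936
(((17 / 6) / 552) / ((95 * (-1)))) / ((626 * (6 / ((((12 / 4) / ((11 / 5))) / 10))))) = -0.00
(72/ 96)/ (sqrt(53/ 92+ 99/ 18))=3 * sqrt(12857)/ 1118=0.30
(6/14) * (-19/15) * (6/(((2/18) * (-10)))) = 513/175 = 2.93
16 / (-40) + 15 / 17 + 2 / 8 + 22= 7729 / 340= 22.73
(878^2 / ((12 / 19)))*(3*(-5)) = -18308495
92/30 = 3.07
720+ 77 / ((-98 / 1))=10069 / 14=719.21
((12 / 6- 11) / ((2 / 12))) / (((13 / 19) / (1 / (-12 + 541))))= -1026 / 6877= -0.15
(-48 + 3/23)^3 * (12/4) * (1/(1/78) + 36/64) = -5032902178071/194672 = -25853241.24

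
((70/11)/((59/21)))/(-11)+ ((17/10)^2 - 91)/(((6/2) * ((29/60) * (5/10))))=-126016608/1035155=-121.74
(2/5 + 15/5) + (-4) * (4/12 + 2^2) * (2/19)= 449/285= 1.58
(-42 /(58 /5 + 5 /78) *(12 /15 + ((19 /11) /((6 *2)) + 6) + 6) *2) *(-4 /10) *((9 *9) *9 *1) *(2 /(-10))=-6800808924 /1250975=-5436.41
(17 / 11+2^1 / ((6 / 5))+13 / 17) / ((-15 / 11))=-2231 / 765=-2.92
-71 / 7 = -10.14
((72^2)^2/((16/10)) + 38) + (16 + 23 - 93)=16796144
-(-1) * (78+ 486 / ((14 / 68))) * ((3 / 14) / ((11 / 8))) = 204840 / 539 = 380.04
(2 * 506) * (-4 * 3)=-12144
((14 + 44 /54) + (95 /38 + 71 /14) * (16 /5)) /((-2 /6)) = -36896 /315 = -117.13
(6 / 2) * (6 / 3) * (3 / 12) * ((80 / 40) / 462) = 1 / 154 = 0.01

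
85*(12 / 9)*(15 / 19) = 1700 / 19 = 89.47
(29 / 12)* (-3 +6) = 29 / 4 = 7.25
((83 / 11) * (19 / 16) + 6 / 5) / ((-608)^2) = 8941 / 325304320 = 0.00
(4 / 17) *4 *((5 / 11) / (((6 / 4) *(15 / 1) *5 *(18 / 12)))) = 0.00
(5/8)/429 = 0.00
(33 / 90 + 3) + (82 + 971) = 31691 / 30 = 1056.37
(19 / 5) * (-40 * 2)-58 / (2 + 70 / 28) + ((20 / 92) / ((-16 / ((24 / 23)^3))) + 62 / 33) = -8727549106 / 27704259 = -315.03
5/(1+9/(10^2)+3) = 500/409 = 1.22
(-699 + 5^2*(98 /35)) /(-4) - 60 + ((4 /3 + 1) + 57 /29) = 101.55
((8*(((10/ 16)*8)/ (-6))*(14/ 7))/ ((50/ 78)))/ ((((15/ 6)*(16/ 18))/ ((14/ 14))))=-234/ 25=-9.36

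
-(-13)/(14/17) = 221/14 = 15.79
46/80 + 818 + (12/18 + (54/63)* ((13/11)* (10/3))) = 7600993/9240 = 822.62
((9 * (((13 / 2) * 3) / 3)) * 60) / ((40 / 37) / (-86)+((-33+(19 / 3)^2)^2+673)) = 452337210 / 93245299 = 4.85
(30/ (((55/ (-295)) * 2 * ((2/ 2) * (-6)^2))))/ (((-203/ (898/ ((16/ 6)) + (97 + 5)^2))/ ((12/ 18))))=78.83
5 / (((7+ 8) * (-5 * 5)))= -0.01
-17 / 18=-0.94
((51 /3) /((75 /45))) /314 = 51 /1570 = 0.03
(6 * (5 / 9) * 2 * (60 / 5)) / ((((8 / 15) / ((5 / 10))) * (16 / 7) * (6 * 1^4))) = 175 / 32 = 5.47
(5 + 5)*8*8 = 640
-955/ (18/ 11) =-10505/ 18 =-583.61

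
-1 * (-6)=6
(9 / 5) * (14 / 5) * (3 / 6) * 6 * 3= 45.36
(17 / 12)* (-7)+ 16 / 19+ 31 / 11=-15691 / 2508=-6.26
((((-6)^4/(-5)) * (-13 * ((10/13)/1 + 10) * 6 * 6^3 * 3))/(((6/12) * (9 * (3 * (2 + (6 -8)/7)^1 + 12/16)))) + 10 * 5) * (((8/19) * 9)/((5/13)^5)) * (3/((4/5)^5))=21931679915.92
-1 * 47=-47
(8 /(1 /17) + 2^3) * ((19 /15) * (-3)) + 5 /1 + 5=-2686 /5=-537.20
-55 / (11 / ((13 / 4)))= -65 / 4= -16.25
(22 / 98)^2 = 121 / 2401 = 0.05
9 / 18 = 0.50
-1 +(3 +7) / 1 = 9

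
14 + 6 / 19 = 272 / 19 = 14.32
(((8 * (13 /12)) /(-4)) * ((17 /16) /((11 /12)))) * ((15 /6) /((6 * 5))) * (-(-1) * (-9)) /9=221 /1056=0.21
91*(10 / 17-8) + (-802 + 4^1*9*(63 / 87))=-1450.40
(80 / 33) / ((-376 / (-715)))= 650 / 141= 4.61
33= 33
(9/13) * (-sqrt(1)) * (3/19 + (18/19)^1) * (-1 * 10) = 1890/247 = 7.65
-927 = -927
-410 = -410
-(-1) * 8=8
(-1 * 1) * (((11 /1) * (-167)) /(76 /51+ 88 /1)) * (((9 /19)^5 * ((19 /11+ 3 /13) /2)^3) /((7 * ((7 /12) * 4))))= 3017521998000 /107292912967669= 0.03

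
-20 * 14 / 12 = -70 / 3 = -23.33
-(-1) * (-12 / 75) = -4 / 25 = -0.16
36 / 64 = 9 / 16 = 0.56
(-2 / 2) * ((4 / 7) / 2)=-2 / 7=-0.29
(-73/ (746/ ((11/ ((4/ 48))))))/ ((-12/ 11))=8833/ 746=11.84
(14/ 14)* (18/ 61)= 18/ 61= 0.30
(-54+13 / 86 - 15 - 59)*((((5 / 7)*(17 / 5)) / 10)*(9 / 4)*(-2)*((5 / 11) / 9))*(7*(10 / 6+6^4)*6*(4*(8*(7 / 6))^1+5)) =30804277355 / 1892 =16281330.53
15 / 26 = 0.58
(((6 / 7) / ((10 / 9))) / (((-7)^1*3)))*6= -54 / 245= -0.22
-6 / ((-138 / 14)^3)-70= -7664524 / 109503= -69.99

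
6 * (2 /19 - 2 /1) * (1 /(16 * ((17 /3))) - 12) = 136.30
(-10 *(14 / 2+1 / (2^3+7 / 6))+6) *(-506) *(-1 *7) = -230552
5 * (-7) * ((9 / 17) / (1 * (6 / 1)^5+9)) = -7 / 2941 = -0.00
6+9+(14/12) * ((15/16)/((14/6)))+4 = 623/32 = 19.47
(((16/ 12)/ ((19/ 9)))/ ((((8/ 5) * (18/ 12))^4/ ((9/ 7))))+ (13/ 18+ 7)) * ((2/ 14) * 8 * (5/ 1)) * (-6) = -2967295/ 11172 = -265.60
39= 39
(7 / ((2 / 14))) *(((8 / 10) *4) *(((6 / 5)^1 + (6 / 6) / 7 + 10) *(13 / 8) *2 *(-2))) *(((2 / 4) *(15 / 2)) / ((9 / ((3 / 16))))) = -36127 / 40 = -903.18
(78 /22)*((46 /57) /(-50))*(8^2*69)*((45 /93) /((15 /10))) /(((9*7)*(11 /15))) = -880256 /498883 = -1.76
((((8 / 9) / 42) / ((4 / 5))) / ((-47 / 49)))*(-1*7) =245 / 1269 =0.19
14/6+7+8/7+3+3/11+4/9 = 9836/693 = 14.19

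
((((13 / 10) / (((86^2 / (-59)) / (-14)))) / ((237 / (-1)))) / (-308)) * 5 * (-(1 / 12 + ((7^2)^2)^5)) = -734408019003220857971 / 925505856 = -793520661422.18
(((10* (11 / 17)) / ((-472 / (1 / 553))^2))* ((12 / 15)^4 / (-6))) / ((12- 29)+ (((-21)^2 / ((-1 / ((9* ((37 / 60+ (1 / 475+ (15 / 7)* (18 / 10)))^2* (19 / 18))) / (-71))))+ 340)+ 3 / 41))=-389375360 / 90395567847663077450619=-0.00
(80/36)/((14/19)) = 190/63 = 3.02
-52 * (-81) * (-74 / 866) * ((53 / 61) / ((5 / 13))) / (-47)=107376516 / 6207055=17.30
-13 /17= -0.76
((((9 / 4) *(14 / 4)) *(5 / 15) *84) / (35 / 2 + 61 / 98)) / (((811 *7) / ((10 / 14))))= 735 / 480112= 0.00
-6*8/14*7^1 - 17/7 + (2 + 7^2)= 172/7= 24.57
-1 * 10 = -10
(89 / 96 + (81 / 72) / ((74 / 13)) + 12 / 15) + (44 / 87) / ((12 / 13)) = 3820481 / 1545120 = 2.47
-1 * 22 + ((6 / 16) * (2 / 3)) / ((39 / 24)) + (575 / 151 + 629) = 1199318 / 1963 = 610.96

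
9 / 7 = 1.29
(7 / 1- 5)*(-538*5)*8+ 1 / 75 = -3227999 / 75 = -43039.99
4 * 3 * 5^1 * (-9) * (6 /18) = -180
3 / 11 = 0.27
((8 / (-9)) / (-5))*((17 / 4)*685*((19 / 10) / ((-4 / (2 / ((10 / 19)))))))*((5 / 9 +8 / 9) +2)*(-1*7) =22524.31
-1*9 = -9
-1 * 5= -5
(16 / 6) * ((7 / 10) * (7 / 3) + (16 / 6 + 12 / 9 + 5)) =1276 / 45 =28.36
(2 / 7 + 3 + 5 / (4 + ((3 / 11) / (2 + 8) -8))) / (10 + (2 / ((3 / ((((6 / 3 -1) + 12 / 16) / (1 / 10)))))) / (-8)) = 148824 / 627095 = 0.24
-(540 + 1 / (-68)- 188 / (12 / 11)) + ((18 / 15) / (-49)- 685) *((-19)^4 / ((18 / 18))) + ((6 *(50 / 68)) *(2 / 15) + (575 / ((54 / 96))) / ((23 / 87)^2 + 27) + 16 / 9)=-685653365317243901 / 7680376620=-89273404.06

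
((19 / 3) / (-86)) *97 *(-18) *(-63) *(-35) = 12191445 / 43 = 283521.98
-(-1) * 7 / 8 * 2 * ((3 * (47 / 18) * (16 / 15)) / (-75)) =-658 / 3375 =-0.19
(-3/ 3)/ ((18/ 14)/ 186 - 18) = 434/ 7809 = 0.06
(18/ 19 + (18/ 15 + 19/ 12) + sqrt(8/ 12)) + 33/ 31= sqrt(6)/ 3 + 169463/ 35340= 5.61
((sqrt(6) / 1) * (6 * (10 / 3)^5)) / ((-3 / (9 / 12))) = -50000 * sqrt(6) / 81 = -1512.03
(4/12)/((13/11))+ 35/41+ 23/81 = 61291/43173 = 1.42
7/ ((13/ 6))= 42/ 13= 3.23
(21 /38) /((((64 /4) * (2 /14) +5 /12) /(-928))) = -189.77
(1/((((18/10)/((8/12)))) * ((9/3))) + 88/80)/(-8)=-991/6480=-0.15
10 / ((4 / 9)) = 45 / 2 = 22.50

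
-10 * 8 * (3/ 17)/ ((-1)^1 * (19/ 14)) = 3360/ 323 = 10.40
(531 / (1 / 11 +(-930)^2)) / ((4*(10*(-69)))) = -1947 / 8752788920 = -0.00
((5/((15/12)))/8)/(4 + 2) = 1/12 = 0.08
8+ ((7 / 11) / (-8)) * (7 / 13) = 9103 / 1144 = 7.96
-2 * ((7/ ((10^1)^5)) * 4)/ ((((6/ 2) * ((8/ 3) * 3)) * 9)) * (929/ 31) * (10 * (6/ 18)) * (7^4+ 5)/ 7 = -372529/ 4185000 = -0.09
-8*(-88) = 704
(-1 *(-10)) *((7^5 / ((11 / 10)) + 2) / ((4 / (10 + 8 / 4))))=5042760 / 11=458432.73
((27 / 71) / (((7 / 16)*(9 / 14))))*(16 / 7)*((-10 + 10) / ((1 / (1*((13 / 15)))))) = 0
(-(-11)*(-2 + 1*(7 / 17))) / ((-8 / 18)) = 2673 / 68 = 39.31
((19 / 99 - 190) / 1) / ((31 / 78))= -488566 / 1023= -477.58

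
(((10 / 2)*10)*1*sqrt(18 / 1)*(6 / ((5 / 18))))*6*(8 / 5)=31104*sqrt(2)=43987.70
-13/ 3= -4.33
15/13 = 1.15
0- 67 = -67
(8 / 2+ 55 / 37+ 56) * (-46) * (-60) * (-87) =-546273000 / 37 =-14764135.14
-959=-959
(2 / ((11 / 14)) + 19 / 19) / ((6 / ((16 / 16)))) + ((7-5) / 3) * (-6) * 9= -779 / 22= -35.41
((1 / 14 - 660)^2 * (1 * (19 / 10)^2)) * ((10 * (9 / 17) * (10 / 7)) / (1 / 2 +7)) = 92443928043 / 58310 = 1585387.21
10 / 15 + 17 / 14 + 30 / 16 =631 / 168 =3.76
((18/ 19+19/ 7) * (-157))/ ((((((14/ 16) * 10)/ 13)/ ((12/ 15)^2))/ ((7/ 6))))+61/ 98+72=-394588591/ 698250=-565.11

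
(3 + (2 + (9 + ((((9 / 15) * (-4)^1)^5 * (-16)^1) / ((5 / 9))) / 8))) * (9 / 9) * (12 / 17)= 56372712 / 265625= 212.23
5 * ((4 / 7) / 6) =10 / 21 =0.48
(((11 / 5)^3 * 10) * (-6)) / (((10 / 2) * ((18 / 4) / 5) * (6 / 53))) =-282172 / 225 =-1254.10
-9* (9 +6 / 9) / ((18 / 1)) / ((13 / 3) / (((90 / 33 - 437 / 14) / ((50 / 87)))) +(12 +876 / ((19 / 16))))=-0.01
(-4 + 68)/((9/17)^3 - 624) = -314432/3064983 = -0.10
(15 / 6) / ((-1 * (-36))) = 0.07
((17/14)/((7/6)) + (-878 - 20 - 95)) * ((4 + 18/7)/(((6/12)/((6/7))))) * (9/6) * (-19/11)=764669592/26411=28952.69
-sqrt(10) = -3.16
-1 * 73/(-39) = 73/39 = 1.87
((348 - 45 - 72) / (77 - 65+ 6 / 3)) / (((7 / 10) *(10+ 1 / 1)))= 2.14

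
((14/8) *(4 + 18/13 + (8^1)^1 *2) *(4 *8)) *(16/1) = 249088/13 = 19160.62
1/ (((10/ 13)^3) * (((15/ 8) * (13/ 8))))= 1352/ 1875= 0.72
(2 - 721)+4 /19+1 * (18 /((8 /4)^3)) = -54457 /76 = -716.54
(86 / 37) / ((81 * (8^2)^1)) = 43 / 95904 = 0.00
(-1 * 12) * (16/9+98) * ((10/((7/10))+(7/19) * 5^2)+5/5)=-3900912/133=-29330.17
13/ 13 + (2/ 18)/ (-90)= 809/ 810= 1.00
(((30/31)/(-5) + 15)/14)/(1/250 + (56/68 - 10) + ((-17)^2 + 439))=325125/220979563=0.00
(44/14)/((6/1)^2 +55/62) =1364/16009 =0.09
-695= -695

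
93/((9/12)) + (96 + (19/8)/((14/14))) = 1779/8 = 222.38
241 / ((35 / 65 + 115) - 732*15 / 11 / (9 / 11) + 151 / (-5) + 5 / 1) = -15665 / 73428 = -0.21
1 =1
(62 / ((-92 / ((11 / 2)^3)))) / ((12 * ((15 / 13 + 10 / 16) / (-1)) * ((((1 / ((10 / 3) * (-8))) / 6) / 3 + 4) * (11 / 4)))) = 780208 / 1633069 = 0.48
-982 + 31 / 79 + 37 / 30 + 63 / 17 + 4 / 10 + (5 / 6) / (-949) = -6221310012 / 6372535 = -976.27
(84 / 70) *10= 12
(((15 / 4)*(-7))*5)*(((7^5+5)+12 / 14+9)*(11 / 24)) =-32382075 / 32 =-1011939.84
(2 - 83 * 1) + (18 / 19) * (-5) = -1629 / 19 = -85.74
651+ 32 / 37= 24119 / 37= 651.86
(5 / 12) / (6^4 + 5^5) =5 / 53052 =0.00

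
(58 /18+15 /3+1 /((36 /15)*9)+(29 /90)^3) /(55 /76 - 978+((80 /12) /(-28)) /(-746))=-300240563651 /35343148304250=-0.01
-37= -37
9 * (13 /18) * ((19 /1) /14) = 247 /28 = 8.82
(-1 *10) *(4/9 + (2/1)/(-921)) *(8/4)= -24440/2763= -8.85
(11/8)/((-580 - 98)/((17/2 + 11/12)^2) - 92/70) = -43505/283504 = -0.15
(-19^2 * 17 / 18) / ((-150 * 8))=6137 / 21600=0.28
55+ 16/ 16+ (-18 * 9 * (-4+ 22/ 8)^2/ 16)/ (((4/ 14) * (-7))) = 16361/ 256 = 63.91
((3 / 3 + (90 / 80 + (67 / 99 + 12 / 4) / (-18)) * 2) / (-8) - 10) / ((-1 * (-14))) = -0.74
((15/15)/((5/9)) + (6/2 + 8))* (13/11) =832/55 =15.13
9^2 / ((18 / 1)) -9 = -4.50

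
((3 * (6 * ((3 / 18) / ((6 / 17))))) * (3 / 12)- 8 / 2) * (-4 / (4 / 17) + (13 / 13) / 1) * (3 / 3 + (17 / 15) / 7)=244 / 7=34.86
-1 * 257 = -257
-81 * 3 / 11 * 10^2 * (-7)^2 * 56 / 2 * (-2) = 66679200 / 11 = 6061745.45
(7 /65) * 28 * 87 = 17052 /65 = 262.34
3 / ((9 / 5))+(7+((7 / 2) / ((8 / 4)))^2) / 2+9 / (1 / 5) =4963 / 96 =51.70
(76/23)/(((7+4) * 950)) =2/6325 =0.00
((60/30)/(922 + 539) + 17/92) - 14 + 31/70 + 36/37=-2158042963/174063540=-12.40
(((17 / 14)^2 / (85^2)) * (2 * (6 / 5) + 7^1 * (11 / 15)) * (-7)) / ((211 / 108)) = -1017 / 184625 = -0.01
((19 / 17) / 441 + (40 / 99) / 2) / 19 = 5623 / 522291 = 0.01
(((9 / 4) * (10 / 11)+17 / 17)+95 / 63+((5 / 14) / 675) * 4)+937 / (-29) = -16733669 / 602910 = -27.75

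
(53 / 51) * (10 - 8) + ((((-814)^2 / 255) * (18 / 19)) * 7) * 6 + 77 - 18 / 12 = 1002596887 / 9690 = 103467.17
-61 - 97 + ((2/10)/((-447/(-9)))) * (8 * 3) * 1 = -157.90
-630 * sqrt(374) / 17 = -716.68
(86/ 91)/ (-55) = -86/ 5005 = -0.02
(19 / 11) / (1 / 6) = 114 / 11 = 10.36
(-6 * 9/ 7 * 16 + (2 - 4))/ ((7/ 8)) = -7024/ 49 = -143.35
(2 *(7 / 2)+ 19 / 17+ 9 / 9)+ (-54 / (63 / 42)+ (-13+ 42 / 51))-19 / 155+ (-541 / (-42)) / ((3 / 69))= 28451099 / 110670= 257.08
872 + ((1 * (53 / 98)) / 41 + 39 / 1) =3660451 / 4018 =911.01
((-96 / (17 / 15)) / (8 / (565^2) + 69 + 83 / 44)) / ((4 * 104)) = -0.00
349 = 349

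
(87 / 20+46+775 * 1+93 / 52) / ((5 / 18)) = 967752 / 325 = 2977.70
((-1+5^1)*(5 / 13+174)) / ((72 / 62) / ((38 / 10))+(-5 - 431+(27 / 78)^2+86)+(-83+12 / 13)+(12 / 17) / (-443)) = -2091620055824 / 1294343341165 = -1.62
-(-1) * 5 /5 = 1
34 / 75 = 0.45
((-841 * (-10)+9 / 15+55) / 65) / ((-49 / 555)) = -361416 / 245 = -1475.17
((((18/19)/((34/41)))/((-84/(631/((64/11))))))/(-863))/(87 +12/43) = 12236983/624897278208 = 0.00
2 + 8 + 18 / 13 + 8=252 / 13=19.38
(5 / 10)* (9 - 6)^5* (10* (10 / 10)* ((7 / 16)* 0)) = 0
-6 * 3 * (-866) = 15588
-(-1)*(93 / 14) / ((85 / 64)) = 2976 / 595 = 5.00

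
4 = 4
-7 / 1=-7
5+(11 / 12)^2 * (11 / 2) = 2771 / 288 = 9.62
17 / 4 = 4.25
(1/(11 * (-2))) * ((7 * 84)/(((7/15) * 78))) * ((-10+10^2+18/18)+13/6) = -1505/22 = -68.41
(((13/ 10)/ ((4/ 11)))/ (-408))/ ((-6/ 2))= 143/ 48960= 0.00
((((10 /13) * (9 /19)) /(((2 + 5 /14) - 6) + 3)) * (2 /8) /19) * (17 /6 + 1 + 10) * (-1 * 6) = 2905 /4693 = 0.62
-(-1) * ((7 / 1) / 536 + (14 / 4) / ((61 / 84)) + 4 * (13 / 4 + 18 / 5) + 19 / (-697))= 32.21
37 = 37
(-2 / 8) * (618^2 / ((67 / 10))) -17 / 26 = -24826199 / 1742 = -14251.55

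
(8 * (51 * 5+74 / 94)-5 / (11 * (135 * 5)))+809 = 199285468 / 69795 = 2855.30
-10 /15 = -2 /3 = -0.67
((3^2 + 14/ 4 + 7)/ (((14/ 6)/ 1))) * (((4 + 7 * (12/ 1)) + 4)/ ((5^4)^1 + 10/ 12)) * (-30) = -193752/ 5257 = -36.86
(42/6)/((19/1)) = 7/19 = 0.37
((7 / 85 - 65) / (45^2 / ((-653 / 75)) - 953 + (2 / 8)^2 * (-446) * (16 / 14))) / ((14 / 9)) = 1801627 / 52557455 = 0.03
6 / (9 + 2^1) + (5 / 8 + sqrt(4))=279 / 88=3.17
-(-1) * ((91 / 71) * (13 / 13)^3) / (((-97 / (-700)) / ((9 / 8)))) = 143325 / 13774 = 10.41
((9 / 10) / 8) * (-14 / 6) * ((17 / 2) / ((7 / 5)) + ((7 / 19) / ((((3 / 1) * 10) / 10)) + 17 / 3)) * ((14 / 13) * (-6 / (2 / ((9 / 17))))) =357777 / 67184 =5.33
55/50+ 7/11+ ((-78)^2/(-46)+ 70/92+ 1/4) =-28493/220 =-129.51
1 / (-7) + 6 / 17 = 25 / 119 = 0.21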